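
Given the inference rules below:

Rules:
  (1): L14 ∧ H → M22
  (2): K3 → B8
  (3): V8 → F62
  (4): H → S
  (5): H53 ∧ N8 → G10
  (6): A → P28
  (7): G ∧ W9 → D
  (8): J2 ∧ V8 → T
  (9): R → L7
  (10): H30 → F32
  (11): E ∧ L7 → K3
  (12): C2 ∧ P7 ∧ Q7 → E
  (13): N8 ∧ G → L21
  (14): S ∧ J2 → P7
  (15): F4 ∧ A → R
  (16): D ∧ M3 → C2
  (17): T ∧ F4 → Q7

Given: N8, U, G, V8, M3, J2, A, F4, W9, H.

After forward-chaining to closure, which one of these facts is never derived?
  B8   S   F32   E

Round 1: (3) [V8 → F62]; (4) [H → S]; (6) [A → P28]; (7) [G ∧ W9 → D]; (8) [J2 ∧ V8 → T]; (13) [N8 ∧ G → L21]; (15) [F4 ∧ A → R]. New: F62, S, P28, D, T, L21, R.
Round 2: (9) [R → L7]; (14) [S ∧ J2 → P7]; (16) [D ∧ M3 → C2]; (17) [T ∧ F4 → Q7]. New: L7, P7, C2, Q7.
Round 3: (12) [C2 ∧ P7 ∧ Q7 → E]. New: E.
Round 4: (11) [E ∧ L7 → K3]. New: K3.
Round 5: (2) [K3 → B8]. New: B8.
Derived: E (round 3), S (round 1), B8 (round 5). F32 never appears in any round.

F32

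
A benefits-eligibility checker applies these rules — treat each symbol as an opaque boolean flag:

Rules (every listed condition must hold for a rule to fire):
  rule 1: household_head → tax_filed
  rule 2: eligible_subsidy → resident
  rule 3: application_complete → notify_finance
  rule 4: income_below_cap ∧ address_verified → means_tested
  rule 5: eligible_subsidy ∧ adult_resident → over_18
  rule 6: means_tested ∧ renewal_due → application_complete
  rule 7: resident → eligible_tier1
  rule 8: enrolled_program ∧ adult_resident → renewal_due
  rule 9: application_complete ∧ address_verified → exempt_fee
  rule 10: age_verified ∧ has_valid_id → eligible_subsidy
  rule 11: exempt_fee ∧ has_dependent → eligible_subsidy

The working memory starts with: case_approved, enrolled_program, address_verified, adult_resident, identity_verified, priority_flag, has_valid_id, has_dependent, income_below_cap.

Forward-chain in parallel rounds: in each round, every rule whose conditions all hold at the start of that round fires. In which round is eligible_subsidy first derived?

4

[1] rule 4 [income_below_cap ∧ address_verified → means_tested]; rule 8 [enrolled_program ∧ adult_resident → renewal_due]. ⇒ new: means_tested, renewal_due.
[2] rule 6 [means_tested ∧ renewal_due → application_complete]. ⇒ new: application_complete.
[3] rule 3 [application_complete → notify_finance]; rule 9 [application_complete ∧ address_verified → exempt_fee]. ⇒ new: notify_finance, exempt_fee.
[4] rule 11 [exempt_fee ∧ has_dependent → eligible_subsidy]. ⇒ new: eligible_subsidy.
eligible_subsidy first appears in round 4.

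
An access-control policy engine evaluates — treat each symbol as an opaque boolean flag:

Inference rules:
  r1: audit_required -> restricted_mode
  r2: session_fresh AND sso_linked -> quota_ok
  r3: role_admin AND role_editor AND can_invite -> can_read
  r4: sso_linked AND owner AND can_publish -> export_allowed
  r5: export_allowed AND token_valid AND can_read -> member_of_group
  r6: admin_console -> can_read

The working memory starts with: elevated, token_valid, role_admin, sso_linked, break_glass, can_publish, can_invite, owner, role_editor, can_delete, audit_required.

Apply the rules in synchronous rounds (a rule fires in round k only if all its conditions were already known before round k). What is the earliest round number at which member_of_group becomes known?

2

Round 1 fires r1, r3, r4, giving restricted_mode, can_read, export_allowed.
Round 2 fires r5, giving member_of_group.
member_of_group first appears in round 2.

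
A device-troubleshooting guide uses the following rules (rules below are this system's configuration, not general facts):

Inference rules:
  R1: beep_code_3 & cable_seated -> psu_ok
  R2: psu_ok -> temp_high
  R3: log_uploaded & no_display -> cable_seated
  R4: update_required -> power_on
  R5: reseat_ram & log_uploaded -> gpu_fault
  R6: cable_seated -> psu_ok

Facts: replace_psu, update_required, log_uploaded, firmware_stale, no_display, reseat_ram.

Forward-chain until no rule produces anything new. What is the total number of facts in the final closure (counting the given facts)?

Round 1: R3 [log_uploaded & no_display -> cable_seated]; R4 [update_required -> power_on]; R5 [reseat_ram & log_uploaded -> gpu_fault]. Adds cable_seated, power_on, gpu_fault.
Round 2: R6 [cable_seated -> psu_ok]. Adds psu_ok.
Round 3: R2 [psu_ok -> temp_high]. Adds temp_high.
Closure: {cable_seated, firmware_stale, gpu_fault, log_uploaded, no_display, power_on, psu_ok, replace_psu, reseat_ram, temp_high, update_required} — 11 facts.

11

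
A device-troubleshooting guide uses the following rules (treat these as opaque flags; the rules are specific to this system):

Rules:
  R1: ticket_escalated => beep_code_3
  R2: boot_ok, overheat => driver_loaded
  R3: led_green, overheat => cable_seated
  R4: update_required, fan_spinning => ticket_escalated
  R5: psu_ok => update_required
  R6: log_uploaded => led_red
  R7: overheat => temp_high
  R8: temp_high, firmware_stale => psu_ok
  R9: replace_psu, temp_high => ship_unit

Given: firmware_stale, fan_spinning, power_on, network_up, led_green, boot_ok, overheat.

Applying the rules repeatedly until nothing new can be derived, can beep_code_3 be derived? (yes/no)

[1] R2 [boot_ok, overheat => driver_loaded]; R3 [led_green, overheat => cable_seated]; R7 [overheat => temp_high]. ⇒ new: driver_loaded, cable_seated, temp_high.
[2] R8 [temp_high, firmware_stale => psu_ok]. ⇒ new: psu_ok.
[3] R5 [psu_ok => update_required]. ⇒ new: update_required.
[4] R4 [update_required, fan_spinning => ticket_escalated]. ⇒ new: ticket_escalated.
[5] R1 [ticket_escalated => beep_code_3]. ⇒ new: beep_code_3.
beep_code_3 appears in round 5, so it is derivable.

yes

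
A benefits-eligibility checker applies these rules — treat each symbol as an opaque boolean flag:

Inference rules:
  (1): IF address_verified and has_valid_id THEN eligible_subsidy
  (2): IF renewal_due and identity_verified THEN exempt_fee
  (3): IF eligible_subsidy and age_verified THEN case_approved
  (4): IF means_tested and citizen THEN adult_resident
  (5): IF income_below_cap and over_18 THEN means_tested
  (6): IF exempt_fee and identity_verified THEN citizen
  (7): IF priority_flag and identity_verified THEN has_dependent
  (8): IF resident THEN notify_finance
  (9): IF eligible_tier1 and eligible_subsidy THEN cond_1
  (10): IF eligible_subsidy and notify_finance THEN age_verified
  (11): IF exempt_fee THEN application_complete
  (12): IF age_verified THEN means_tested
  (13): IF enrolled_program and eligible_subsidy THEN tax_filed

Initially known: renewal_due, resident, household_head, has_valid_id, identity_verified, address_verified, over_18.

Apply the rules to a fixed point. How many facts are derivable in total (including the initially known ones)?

16

Round 1: (1) [IF address_verified and has_valid_id THEN eligible_subsidy]; (2) [IF renewal_due and identity_verified THEN exempt_fee]; (8) [IF resident THEN notify_finance]. Adds eligible_subsidy, exempt_fee, notify_finance.
Round 2: (6) [IF exempt_fee and identity_verified THEN citizen]; (10) [IF eligible_subsidy and notify_finance THEN age_verified]; (11) [IF exempt_fee THEN application_complete]. Adds citizen, age_verified, application_complete.
Round 3: (3) [IF eligible_subsidy and age_verified THEN case_approved]; (12) [IF age_verified THEN means_tested]. Adds case_approved, means_tested.
Round 4: (4) [IF means_tested and citizen THEN adult_resident]. Adds adult_resident.
Closure: {address_verified, adult_resident, age_verified, application_complete, case_approved, citizen, eligible_subsidy, exempt_fee, has_valid_id, household_head, identity_verified, means_tested, notify_finance, over_18, renewal_due, resident} — 16 facts.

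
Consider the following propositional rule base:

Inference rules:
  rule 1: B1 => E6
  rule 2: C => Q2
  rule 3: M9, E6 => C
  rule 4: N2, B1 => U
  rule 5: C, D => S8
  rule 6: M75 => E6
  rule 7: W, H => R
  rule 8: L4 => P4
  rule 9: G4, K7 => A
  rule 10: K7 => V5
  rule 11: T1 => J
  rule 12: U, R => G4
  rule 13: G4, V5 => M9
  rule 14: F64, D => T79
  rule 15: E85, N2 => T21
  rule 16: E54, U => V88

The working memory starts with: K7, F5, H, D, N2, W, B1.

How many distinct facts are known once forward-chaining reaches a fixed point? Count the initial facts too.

17

Round 1: rule 1 [B1 => E6]; rule 4 [N2, B1 => U]; rule 7 [W, H => R]; rule 10 [K7 => V5]. Adds E6, U, R, V5.
Round 2: rule 12 [U, R => G4]. Adds G4.
Round 3: rule 9 [G4, K7 => A]; rule 13 [G4, V5 => M9]. Adds A, M9.
Round 4: rule 3 [M9, E6 => C]. Adds C.
Round 5: rule 2 [C => Q2]; rule 5 [C, D => S8]. Adds Q2, S8.
Closure: {A, B1, C, D, E6, F5, G4, H, K7, M9, N2, Q2, R, S8, U, V5, W} — 17 facts.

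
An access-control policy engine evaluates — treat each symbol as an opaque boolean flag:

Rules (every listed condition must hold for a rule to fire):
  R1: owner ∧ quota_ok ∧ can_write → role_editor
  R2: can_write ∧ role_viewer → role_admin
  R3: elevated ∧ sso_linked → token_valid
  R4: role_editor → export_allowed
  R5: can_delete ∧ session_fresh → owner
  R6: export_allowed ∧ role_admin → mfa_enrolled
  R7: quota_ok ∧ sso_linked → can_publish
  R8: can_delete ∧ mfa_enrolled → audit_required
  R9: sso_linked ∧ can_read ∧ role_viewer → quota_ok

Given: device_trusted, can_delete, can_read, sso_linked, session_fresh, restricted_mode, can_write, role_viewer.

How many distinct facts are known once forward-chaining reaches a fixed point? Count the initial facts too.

16

Round 1 — R2, R5, R9, derive role_admin, owner, quota_ok.
Round 2 — R1, R7, derive role_editor, can_publish.
Round 3 — R4, derive export_allowed.
Round 4 — R6, derive mfa_enrolled.
Round 5 — R8, derive audit_required.
Closure: {audit_required, can_delete, can_publish, can_read, can_write, device_trusted, export_allowed, mfa_enrolled, owner, quota_ok, restricted_mode, role_admin, role_editor, role_viewer, session_fresh, sso_linked} — 16 facts.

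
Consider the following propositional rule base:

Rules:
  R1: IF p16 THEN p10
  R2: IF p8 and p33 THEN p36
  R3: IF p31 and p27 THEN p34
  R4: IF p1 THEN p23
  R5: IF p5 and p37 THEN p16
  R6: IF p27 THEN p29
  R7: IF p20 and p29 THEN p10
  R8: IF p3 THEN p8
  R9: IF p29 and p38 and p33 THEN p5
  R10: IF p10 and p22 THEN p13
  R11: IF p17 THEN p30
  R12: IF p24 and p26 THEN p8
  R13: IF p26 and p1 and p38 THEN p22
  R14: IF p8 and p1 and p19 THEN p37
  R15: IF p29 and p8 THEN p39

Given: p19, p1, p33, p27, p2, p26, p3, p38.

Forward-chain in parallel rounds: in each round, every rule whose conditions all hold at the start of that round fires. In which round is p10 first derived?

4

Round 1: R4 [IF p1 THEN p23]; R6 [IF p27 THEN p29]; R8 [IF p3 THEN p8]; R13 [IF p26 and p1 and p38 THEN p22]. New: p23, p29, p8, p22.
Round 2: R2 [IF p8 and p33 THEN p36]; R9 [IF p29 and p38 and p33 THEN p5]; R14 [IF p8 and p1 and p19 THEN p37]; R15 [IF p29 and p8 THEN p39]. New: p36, p5, p37, p39.
Round 3: R5 [IF p5 and p37 THEN p16]. New: p16.
Round 4: R1 [IF p16 THEN p10]. New: p10.
p10 first appears in round 4.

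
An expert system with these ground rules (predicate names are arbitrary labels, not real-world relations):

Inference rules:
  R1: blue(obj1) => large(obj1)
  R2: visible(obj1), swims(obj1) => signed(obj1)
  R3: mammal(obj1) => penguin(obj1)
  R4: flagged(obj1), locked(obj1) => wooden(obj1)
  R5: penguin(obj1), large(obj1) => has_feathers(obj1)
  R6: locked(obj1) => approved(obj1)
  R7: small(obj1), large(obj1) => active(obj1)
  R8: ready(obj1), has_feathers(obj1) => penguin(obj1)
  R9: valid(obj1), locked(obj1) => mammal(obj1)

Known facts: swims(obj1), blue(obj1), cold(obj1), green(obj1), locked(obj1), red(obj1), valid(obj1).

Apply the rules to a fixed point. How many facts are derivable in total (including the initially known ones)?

Round 1: R1 [blue(obj1) => large(obj1)]; R6 [locked(obj1) => approved(obj1)]; R9 [valid(obj1), locked(obj1) => mammal(obj1)]. Adds large(obj1), approved(obj1), mammal(obj1).
Round 2: R3 [mammal(obj1) => penguin(obj1)]. Adds penguin(obj1).
Round 3: R5 [penguin(obj1), large(obj1) => has_feathers(obj1)]. Adds has_feathers(obj1).
Closure: {approved(obj1), blue(obj1), cold(obj1), green(obj1), has_feathers(obj1), large(obj1), locked(obj1), mammal(obj1), penguin(obj1), red(obj1), swims(obj1), valid(obj1)} — 12 facts.

12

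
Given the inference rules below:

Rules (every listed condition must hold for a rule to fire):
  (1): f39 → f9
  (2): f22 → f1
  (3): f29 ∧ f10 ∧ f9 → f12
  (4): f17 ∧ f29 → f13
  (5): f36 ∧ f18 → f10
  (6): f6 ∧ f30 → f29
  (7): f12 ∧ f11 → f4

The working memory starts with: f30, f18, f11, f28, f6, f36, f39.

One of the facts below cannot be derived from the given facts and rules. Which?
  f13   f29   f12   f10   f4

Round 1: (1) [f39 → f9]; (5) [f36 ∧ f18 → f10]; (6) [f6 ∧ f30 → f29]. New: f9, f10, f29.
Round 2: (3) [f29 ∧ f10 ∧ f9 → f12]. New: f12.
Round 3: (7) [f12 ∧ f11 → f4]. New: f4.
Derived: f4 (round 3), f29 (round 1), f10 (round 1), f12 (round 2). f13 never appears in any round.

f13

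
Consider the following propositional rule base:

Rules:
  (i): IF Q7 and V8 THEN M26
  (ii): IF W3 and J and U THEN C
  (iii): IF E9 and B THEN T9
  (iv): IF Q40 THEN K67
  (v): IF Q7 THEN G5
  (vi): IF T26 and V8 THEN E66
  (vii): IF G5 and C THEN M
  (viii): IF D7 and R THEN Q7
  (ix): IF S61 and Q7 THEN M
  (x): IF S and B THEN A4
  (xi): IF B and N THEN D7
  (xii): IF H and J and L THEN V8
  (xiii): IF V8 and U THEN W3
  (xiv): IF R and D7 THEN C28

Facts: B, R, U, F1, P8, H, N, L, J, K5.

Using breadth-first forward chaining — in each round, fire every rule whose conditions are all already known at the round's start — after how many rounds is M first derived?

4

Round 1 fires (xi), (xii), giving D7, V8.
Round 2 fires (viii), (xiii), (xiv), giving Q7, W3, C28.
Round 3 fires (i), (ii), (v), giving M26, C, G5.
Round 4 fires (vii), giving M.
M first appears in round 4.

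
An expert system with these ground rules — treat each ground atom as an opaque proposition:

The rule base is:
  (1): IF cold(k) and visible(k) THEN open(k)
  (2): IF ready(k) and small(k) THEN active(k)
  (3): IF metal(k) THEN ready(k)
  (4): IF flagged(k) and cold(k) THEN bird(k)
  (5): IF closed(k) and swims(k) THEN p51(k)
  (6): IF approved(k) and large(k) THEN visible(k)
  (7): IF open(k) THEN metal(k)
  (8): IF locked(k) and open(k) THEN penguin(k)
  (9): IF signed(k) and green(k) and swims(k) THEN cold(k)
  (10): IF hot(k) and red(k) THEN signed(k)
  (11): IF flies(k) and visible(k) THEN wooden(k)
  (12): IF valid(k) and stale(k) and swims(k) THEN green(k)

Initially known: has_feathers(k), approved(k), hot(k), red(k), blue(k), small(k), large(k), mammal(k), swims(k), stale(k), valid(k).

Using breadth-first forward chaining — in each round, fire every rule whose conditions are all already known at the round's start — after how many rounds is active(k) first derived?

[1] (6) [IF approved(k) and large(k) THEN visible(k)]; (10) [IF hot(k) and red(k) THEN signed(k)]; (12) [IF valid(k) and stale(k) and swims(k) THEN green(k)]. ⇒ new: visible(k), signed(k), green(k).
[2] (9) [IF signed(k) and green(k) and swims(k) THEN cold(k)]. ⇒ new: cold(k).
[3] (1) [IF cold(k) and visible(k) THEN open(k)]. ⇒ new: open(k).
[4] (7) [IF open(k) THEN metal(k)]. ⇒ new: metal(k).
[5] (3) [IF metal(k) THEN ready(k)]. ⇒ new: ready(k).
[6] (2) [IF ready(k) and small(k) THEN active(k)]. ⇒ new: active(k).
active(k) first appears in round 6.

6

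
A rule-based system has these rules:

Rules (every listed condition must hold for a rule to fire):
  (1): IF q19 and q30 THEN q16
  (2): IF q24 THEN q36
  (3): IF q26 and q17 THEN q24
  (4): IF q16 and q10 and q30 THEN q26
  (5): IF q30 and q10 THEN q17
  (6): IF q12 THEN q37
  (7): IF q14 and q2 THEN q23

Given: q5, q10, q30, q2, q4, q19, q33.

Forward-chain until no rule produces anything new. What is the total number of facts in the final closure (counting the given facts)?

12

Round 1: (1) [IF q19 and q30 THEN q16]; (5) [IF q30 and q10 THEN q17]. Adds q16, q17.
Round 2: (4) [IF q16 and q10 and q30 THEN q26]. Adds q26.
Round 3: (3) [IF q26 and q17 THEN q24]. Adds q24.
Round 4: (2) [IF q24 THEN q36]. Adds q36.
Closure: {q10, q16, q17, q19, q2, q24, q26, q30, q33, q36, q4, q5} — 12 facts.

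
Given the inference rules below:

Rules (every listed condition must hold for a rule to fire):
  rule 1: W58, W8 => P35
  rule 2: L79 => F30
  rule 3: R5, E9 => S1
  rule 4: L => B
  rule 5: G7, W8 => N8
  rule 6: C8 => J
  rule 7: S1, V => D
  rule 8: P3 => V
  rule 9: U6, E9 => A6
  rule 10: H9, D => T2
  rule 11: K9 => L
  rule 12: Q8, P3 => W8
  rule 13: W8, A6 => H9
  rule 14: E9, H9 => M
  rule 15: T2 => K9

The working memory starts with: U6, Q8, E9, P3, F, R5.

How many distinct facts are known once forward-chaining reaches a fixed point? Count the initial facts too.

17

Round 1 fires rule 3, rule 8, rule 9, rule 12, giving S1, V, A6, W8.
Round 2 fires rule 7, rule 13, giving D, H9.
Round 3 fires rule 10, rule 14, giving T2, M.
Round 4 fires rule 15, giving K9.
Round 5 fires rule 11, giving L.
Round 6 fires rule 4, giving B.
Closure: {A6, B, D, E9, F, H9, K9, L, M, P3, Q8, R5, S1, T2, U6, V, W8} — 17 facts.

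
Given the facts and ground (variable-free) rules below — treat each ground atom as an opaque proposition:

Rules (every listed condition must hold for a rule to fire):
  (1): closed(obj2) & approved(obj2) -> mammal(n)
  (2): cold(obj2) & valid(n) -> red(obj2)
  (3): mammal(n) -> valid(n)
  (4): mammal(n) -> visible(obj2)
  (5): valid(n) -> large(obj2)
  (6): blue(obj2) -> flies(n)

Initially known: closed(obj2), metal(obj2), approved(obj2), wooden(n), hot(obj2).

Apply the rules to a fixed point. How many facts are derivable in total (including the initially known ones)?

Round 1: (1) [closed(obj2) & approved(obj2) -> mammal(n)]. New: mammal(n).
Round 2: (3) [mammal(n) -> valid(n)]; (4) [mammal(n) -> visible(obj2)]. New: valid(n), visible(obj2).
Round 3: (5) [valid(n) -> large(obj2)]. New: large(obj2).
Closure: {approved(obj2), closed(obj2), hot(obj2), large(obj2), mammal(n), metal(obj2), valid(n), visible(obj2), wooden(n)} — 9 facts.

9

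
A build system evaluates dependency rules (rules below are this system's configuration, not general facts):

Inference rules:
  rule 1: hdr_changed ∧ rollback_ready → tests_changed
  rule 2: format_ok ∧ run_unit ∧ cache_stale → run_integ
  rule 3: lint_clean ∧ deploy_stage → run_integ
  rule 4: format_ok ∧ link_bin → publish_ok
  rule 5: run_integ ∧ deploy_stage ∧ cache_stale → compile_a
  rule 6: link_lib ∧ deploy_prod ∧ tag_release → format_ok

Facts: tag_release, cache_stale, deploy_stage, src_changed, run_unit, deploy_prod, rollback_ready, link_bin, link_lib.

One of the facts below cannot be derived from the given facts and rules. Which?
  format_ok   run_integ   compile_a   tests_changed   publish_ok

Round 1: rule 6 [link_lib ∧ deploy_prod ∧ tag_release → format_ok]. New: format_ok.
Round 2: rule 2 [format_ok ∧ run_unit ∧ cache_stale → run_integ]; rule 4 [format_ok ∧ link_bin → publish_ok]. New: run_integ, publish_ok.
Round 3: rule 5 [run_integ ∧ deploy_stage ∧ cache_stale → compile_a]. New: compile_a.
Derived: compile_a (round 3), format_ok (round 1), publish_ok (round 2), run_integ (round 2). tests_changed never appears in any round.

tests_changed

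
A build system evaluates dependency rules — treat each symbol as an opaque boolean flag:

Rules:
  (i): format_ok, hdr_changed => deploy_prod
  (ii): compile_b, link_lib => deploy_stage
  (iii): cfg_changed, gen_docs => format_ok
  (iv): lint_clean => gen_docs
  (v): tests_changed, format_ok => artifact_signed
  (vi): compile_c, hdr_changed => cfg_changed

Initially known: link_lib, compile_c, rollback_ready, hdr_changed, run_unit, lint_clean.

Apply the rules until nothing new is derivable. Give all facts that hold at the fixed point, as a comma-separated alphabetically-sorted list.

Round 1: (iv) [lint_clean => gen_docs]; (vi) [compile_c, hdr_changed => cfg_changed]. New: gen_docs, cfg_changed.
Round 2: (iii) [cfg_changed, gen_docs => format_ok]. New: format_ok.
Round 3: (i) [format_ok, hdr_changed => deploy_prod]. New: deploy_prod.

cfg_changed, compile_c, deploy_prod, format_ok, gen_docs, hdr_changed, link_lib, lint_clean, rollback_ready, run_unit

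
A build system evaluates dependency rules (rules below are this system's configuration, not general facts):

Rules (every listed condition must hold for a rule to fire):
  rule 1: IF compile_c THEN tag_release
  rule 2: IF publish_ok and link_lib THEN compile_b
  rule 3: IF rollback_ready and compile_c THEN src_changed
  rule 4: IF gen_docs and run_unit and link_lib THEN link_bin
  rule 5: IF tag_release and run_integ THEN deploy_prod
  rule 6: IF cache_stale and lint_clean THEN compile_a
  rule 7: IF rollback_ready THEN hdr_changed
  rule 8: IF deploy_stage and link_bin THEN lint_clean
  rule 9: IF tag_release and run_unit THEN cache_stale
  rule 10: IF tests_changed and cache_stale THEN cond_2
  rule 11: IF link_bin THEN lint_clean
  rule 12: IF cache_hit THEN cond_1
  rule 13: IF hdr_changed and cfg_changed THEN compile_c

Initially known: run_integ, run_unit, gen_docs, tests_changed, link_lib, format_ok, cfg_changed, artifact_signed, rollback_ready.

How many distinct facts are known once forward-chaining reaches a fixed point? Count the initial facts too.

19

Round 1: rule 4 [IF gen_docs and run_unit and link_lib THEN link_bin]; rule 7 [IF rollback_ready THEN hdr_changed]. Adds link_bin, hdr_changed.
Round 2: rule 11 [IF link_bin THEN lint_clean]; rule 13 [IF hdr_changed and cfg_changed THEN compile_c]. Adds lint_clean, compile_c.
Round 3: rule 1 [IF compile_c THEN tag_release]; rule 3 [IF rollback_ready and compile_c THEN src_changed]. Adds tag_release, src_changed.
Round 4: rule 5 [IF tag_release and run_integ THEN deploy_prod]; rule 9 [IF tag_release and run_unit THEN cache_stale]. Adds deploy_prod, cache_stale.
Round 5: rule 6 [IF cache_stale and lint_clean THEN compile_a]; rule 10 [IF tests_changed and cache_stale THEN cond_2]. Adds compile_a, cond_2.
Closure: {artifact_signed, cache_stale, cfg_changed, compile_a, compile_c, cond_2, deploy_prod, format_ok, gen_docs, hdr_changed, link_bin, link_lib, lint_clean, rollback_ready, run_integ, run_unit, src_changed, tag_release, tests_changed} — 19 facts.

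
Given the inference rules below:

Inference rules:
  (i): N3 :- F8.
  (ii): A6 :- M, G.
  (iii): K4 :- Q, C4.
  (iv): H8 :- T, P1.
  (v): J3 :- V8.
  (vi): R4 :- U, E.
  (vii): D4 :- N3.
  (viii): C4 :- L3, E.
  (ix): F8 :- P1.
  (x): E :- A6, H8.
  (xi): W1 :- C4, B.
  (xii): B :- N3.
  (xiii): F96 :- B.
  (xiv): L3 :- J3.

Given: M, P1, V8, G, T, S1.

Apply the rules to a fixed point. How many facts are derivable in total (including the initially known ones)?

Round 1: (ii) [A6 :- M, G.]; (iv) [H8 :- T, P1.]; (v) [J3 :- V8.]; (ix) [F8 :- P1.]. New: A6, H8, J3, F8.
Round 2: (i) [N3 :- F8.]; (x) [E :- A6, H8.]; (xiv) [L3 :- J3.]. New: N3, E, L3.
Round 3: (vii) [D4 :- N3.]; (viii) [C4 :- L3, E.]; (xii) [B :- N3.]. New: D4, C4, B.
Round 4: (xi) [W1 :- C4, B.]; (xiii) [F96 :- B.]. New: W1, F96.
Closure: {A6, B, C4, D4, E, F8, F96, G, H8, J3, L3, M, N3, P1, S1, T, V8, W1} — 18 facts.

18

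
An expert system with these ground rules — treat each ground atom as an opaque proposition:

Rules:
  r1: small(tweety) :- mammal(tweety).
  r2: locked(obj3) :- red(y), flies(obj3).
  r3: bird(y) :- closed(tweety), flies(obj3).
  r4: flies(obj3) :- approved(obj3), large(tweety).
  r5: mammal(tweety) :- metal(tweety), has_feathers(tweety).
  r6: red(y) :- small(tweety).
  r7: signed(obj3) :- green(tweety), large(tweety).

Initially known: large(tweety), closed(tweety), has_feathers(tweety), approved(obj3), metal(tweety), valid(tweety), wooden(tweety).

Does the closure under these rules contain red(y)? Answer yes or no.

Round 1: r4 [flies(obj3) :- approved(obj3), large(tweety).]; r5 [mammal(tweety) :- metal(tweety), has_feathers(tweety).]. New: flies(obj3), mammal(tweety).
Round 2: r1 [small(tweety) :- mammal(tweety).]; r3 [bird(y) :- closed(tweety), flies(obj3).]. New: small(tweety), bird(y).
Round 3: r6 [red(y) :- small(tweety).]. New: red(y).
Round 4: r2 [locked(obj3) :- red(y), flies(obj3).]. New: locked(obj3).
red(y) appears in round 3, so it is derivable.

yes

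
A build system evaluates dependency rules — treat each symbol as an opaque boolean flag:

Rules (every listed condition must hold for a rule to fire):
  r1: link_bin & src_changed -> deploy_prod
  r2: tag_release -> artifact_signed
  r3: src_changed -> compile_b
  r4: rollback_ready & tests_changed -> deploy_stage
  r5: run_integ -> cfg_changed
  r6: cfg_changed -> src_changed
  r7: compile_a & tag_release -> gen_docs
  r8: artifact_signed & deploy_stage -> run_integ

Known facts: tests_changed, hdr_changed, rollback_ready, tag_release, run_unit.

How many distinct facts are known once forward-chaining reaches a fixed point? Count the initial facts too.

Round 1 fires r2, r4, giving artifact_signed, deploy_stage.
Round 2 fires r8, giving run_integ.
Round 3 fires r5, giving cfg_changed.
Round 4 fires r6, giving src_changed.
Round 5 fires r3, giving compile_b.
Closure: {artifact_signed, cfg_changed, compile_b, deploy_stage, hdr_changed, rollback_ready, run_integ, run_unit, src_changed, tag_release, tests_changed} — 11 facts.

11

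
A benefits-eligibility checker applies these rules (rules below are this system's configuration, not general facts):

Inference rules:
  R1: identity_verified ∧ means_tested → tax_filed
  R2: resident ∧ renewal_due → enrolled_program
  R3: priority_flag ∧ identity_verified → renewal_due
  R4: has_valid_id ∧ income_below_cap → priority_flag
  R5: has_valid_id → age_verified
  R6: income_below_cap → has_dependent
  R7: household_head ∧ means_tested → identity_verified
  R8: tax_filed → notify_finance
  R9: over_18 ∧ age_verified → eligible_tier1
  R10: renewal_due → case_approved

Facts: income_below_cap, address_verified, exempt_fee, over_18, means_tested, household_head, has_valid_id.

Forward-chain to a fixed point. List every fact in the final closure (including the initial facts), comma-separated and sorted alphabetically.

Round 1 — R4, R5, R6, R7, derive priority_flag, age_verified, has_dependent, identity_verified.
Round 2 — R1, R3, R9, derive tax_filed, renewal_due, eligible_tier1.
Round 3 — R8, R10, derive notify_finance, case_approved.

address_verified, age_verified, case_approved, eligible_tier1, exempt_fee, has_dependent, has_valid_id, household_head, identity_verified, income_below_cap, means_tested, notify_finance, over_18, priority_flag, renewal_due, tax_filed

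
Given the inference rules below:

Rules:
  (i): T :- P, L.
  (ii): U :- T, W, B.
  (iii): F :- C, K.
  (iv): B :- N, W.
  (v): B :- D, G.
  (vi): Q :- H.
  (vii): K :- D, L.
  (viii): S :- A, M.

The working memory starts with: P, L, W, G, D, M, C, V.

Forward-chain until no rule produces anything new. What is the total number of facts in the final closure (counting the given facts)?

13

Round 1: (i) [T :- P, L.]; (v) [B :- D, G.]; (vii) [K :- D, L.]. Adds T, B, K.
Round 2: (ii) [U :- T, W, B.]; (iii) [F :- C, K.]. Adds U, F.
Closure: {B, C, D, F, G, K, L, M, P, T, U, V, W} — 13 facts.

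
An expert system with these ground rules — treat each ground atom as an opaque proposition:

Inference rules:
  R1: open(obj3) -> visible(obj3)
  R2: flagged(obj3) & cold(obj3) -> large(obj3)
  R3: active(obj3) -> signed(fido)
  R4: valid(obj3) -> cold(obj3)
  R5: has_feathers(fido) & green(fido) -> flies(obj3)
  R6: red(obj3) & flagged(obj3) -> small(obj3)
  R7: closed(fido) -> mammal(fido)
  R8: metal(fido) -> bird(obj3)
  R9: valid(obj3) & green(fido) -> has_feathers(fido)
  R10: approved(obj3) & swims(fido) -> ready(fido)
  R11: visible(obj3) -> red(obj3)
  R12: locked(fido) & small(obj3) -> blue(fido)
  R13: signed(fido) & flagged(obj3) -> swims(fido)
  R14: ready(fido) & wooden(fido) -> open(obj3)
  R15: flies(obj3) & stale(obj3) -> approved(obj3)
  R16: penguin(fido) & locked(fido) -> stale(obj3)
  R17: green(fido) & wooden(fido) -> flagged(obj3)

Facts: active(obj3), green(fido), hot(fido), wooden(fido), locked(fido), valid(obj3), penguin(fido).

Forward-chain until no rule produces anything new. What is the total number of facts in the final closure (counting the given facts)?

Round 1: R3 [active(obj3) -> signed(fido)]; R4 [valid(obj3) -> cold(obj3)]; R9 [valid(obj3) & green(fido) -> has_feathers(fido)]; R16 [penguin(fido) & locked(fido) -> stale(obj3)]; R17 [green(fido) & wooden(fido) -> flagged(obj3)]. Adds signed(fido), cold(obj3), has_feathers(fido), stale(obj3), flagged(obj3).
Round 2: R2 [flagged(obj3) & cold(obj3) -> large(obj3)]; R5 [has_feathers(fido) & green(fido) -> flies(obj3)]; R13 [signed(fido) & flagged(obj3) -> swims(fido)]. Adds large(obj3), flies(obj3), swims(fido).
Round 3: R15 [flies(obj3) & stale(obj3) -> approved(obj3)]. Adds approved(obj3).
Round 4: R10 [approved(obj3) & swims(fido) -> ready(fido)]. Adds ready(fido).
Round 5: R14 [ready(fido) & wooden(fido) -> open(obj3)]. Adds open(obj3).
Round 6: R1 [open(obj3) -> visible(obj3)]. Adds visible(obj3).
Round 7: R11 [visible(obj3) -> red(obj3)]. Adds red(obj3).
Round 8: R6 [red(obj3) & flagged(obj3) -> small(obj3)]. Adds small(obj3).
Round 9: R12 [locked(fido) & small(obj3) -> blue(fido)]. Adds blue(fido).
Closure: {active(obj3), approved(obj3), blue(fido), cold(obj3), flagged(obj3), flies(obj3), green(fido), has_feathers(fido), hot(fido), large(obj3), locked(fido), open(obj3), penguin(fido), ready(fido), red(obj3), signed(fido), small(obj3), stale(obj3), swims(fido), valid(obj3), visible(obj3), wooden(fido)} — 22 facts.

22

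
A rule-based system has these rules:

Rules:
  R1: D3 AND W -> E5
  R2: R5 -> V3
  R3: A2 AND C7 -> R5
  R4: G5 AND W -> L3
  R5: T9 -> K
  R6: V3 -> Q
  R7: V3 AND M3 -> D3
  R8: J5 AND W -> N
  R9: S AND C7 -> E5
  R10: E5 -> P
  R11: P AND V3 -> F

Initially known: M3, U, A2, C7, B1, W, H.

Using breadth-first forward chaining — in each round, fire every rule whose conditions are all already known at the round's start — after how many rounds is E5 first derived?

Round 1 — R3, derive R5.
Round 2 — R2, derive V3.
Round 3 — R6, R7, derive Q, D3.
Round 4 — R1, derive E5.
E5 first appears in round 4.

4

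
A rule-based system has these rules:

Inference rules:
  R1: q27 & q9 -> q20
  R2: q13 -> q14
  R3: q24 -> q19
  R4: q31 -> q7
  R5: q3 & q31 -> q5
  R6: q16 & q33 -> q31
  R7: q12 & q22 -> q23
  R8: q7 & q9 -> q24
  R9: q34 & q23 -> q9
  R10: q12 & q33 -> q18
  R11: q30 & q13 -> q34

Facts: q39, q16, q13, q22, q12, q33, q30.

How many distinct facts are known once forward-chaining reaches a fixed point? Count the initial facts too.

16

[1] R2 [q13 -> q14]; R6 [q16 & q33 -> q31]; R7 [q12 & q22 -> q23]; R10 [q12 & q33 -> q18]; R11 [q30 & q13 -> q34]. ⇒ new: q14, q31, q23, q18, q34.
[2] R4 [q31 -> q7]; R9 [q34 & q23 -> q9]. ⇒ new: q7, q9.
[3] R8 [q7 & q9 -> q24]. ⇒ new: q24.
[4] R3 [q24 -> q19]. ⇒ new: q19.
Closure: {q12, q13, q14, q16, q18, q19, q22, q23, q24, q30, q31, q33, q34, q39, q7, q9} — 16 facts.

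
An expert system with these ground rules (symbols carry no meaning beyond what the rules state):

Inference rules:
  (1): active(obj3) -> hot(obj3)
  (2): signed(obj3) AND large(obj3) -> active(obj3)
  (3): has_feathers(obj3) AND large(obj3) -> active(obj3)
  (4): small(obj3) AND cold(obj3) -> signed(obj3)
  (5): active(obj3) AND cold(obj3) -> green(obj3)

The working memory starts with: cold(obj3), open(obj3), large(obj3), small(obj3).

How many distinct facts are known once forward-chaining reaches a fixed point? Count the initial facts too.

8

Round 1 — (4), derive signed(obj3).
Round 2 — (2), derive active(obj3).
Round 3 — (1), (5), derive hot(obj3), green(obj3).
Closure: {active(obj3), cold(obj3), green(obj3), hot(obj3), large(obj3), open(obj3), signed(obj3), small(obj3)} — 8 facts.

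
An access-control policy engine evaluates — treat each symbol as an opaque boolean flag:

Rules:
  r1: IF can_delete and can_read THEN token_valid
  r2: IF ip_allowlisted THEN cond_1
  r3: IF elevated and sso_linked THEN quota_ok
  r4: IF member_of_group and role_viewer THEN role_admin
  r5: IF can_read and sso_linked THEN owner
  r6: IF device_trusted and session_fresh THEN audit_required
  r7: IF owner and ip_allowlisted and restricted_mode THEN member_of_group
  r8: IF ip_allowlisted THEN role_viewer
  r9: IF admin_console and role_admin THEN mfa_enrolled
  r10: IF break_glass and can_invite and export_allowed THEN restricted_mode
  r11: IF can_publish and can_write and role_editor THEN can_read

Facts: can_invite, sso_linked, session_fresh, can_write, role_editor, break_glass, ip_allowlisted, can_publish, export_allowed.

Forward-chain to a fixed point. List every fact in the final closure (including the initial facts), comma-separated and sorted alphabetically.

Round 1: r2 [IF ip_allowlisted THEN cond_1]; r8 [IF ip_allowlisted THEN role_viewer]; r10 [IF break_glass and can_invite and export_allowed THEN restricted_mode]; r11 [IF can_publish and can_write and role_editor THEN can_read]. New: cond_1, role_viewer, restricted_mode, can_read.
Round 2: r5 [IF can_read and sso_linked THEN owner]. New: owner.
Round 3: r7 [IF owner and ip_allowlisted and restricted_mode THEN member_of_group]. New: member_of_group.
Round 4: r4 [IF member_of_group and role_viewer THEN role_admin]. New: role_admin.

break_glass, can_invite, can_publish, can_read, can_write, cond_1, export_allowed, ip_allowlisted, member_of_group, owner, restricted_mode, role_admin, role_editor, role_viewer, session_fresh, sso_linked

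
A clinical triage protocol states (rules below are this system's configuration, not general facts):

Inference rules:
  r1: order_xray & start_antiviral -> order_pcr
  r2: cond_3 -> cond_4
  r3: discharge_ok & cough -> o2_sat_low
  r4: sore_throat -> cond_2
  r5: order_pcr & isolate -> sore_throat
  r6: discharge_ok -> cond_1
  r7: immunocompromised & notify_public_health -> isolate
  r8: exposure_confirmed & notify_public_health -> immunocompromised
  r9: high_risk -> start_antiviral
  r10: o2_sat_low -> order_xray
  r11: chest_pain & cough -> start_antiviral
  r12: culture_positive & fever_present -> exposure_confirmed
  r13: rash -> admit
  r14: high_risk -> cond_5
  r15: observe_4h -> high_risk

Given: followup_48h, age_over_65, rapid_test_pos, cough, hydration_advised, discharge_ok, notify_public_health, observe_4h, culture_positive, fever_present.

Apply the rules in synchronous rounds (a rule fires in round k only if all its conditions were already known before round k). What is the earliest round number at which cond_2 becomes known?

Round 1 fires r3, r6, r12, r15, giving o2_sat_low, cond_1, exposure_confirmed, high_risk.
Round 2 fires r8, r9, r10, r14, giving immunocompromised, start_antiviral, order_xray, cond_5.
Round 3 fires r1, r7, giving order_pcr, isolate.
Round 4 fires r5, giving sore_throat.
Round 5 fires r4, giving cond_2.
cond_2 first appears in round 5.

5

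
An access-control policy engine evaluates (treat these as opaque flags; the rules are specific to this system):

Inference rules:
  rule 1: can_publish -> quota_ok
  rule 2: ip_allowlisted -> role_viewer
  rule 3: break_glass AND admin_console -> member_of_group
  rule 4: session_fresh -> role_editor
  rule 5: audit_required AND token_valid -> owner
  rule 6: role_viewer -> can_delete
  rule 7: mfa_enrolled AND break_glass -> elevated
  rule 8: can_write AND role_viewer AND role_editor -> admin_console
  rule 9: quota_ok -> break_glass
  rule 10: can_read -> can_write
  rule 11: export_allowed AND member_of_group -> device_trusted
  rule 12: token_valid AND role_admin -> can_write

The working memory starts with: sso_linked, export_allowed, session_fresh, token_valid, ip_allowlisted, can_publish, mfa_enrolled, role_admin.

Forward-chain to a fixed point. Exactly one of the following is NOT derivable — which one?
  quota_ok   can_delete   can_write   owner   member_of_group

[1] rule 1 [can_publish -> quota_ok]; rule 2 [ip_allowlisted -> role_viewer]; rule 4 [session_fresh -> role_editor]; rule 12 [token_valid AND role_admin -> can_write]. ⇒ new: quota_ok, role_viewer, role_editor, can_write.
[2] rule 6 [role_viewer -> can_delete]; rule 8 [can_write AND role_viewer AND role_editor -> admin_console]; rule 9 [quota_ok -> break_glass]. ⇒ new: can_delete, admin_console, break_glass.
[3] rule 3 [break_glass AND admin_console -> member_of_group]; rule 7 [mfa_enrolled AND break_glass -> elevated]. ⇒ new: member_of_group, elevated.
[4] rule 11 [export_allowed AND member_of_group -> device_trusted]. ⇒ new: device_trusted.
Derived: can_write (round 1), can_delete (round 2), quota_ok (round 1), member_of_group (round 3). owner never appears in any round.

owner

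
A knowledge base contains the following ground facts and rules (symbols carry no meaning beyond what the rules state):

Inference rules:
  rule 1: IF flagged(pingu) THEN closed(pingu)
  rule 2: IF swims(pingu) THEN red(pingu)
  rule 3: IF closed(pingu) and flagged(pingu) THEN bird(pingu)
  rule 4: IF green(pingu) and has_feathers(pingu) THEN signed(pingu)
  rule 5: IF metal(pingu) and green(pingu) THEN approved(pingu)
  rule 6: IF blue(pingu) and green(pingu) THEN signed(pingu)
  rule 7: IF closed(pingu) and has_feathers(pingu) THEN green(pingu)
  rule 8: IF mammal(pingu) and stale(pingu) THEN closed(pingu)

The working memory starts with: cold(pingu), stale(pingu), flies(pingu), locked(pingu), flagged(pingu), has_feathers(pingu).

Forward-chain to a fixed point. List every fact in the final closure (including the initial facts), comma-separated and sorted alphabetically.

bird(pingu), closed(pingu), cold(pingu), flagged(pingu), flies(pingu), green(pingu), has_feathers(pingu), locked(pingu), signed(pingu), stale(pingu)

Round 1: rule 1 [IF flagged(pingu) THEN closed(pingu)]. Adds closed(pingu).
Round 2: rule 3 [IF closed(pingu) and flagged(pingu) THEN bird(pingu)]; rule 7 [IF closed(pingu) and has_feathers(pingu) THEN green(pingu)]. Adds bird(pingu), green(pingu).
Round 3: rule 4 [IF green(pingu) and has_feathers(pingu) THEN signed(pingu)]. Adds signed(pingu).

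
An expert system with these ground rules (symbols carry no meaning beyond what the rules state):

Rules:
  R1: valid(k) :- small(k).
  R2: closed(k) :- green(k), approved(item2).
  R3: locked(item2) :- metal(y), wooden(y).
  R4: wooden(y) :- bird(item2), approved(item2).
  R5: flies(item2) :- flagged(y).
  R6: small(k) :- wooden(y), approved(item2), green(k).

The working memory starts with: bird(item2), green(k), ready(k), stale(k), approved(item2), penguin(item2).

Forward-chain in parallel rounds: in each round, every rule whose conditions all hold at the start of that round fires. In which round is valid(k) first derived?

3

Round 1: R2 [closed(k) :- green(k), approved(item2).]; R4 [wooden(y) :- bird(item2), approved(item2).]. Adds closed(k), wooden(y).
Round 2: R6 [small(k) :- wooden(y), approved(item2), green(k).]. Adds small(k).
Round 3: R1 [valid(k) :- small(k).]. Adds valid(k).
valid(k) first appears in round 3.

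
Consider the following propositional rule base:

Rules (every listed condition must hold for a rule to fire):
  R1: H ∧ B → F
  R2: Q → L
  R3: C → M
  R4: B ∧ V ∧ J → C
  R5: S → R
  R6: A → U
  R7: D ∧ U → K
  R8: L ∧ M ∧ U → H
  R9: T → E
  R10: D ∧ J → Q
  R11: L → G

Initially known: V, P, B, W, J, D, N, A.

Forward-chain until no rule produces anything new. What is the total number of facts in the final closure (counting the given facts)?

Round 1 fires R4, R6, R10, giving C, U, Q.
Round 2 fires R2, R3, R7, giving L, M, K.
Round 3 fires R8, R11, giving H, G.
Round 4 fires R1, giving F.
Closure: {A, B, C, D, F, G, H, J, K, L, M, N, P, Q, U, V, W} — 17 facts.

17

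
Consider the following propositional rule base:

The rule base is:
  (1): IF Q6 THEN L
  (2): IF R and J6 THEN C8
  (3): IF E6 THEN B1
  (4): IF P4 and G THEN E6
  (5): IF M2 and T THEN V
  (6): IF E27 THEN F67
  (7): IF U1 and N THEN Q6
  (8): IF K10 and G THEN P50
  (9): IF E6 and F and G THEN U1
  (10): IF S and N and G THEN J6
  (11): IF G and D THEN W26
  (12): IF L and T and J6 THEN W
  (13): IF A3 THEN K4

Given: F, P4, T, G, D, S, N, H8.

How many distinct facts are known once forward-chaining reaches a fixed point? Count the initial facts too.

Round 1: (4) [IF P4 and G THEN E6]; (10) [IF S and N and G THEN J6]; (11) [IF G and D THEN W26]. New: E6, J6, W26.
Round 2: (3) [IF E6 THEN B1]; (9) [IF E6 and F and G THEN U1]. New: B1, U1.
Round 3: (7) [IF U1 and N THEN Q6]. New: Q6.
Round 4: (1) [IF Q6 THEN L]. New: L.
Round 5: (12) [IF L and T and J6 THEN W]. New: W.
Closure: {B1, D, E6, F, G, H8, J6, L, N, P4, Q6, S, T, U1, W, W26} — 16 facts.

16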